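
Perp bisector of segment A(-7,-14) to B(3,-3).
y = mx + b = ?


Midpoint = (-2, -8.5)
Slope of AB = dy/dx = 11/10 = 1.1000
Perp slope = -dx/dy = -10/11 = -0.9091
b = My - (perp slope)*Mx = -8.5 + (10*(-2))/11 = -8.5 - 1.8182 = -10.3182

y = -0.9091x - 10.3182


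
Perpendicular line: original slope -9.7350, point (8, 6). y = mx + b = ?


Perpendicular slope = -1/m1 = -1/(-9.7350) = 0.1027
b2 = y0 - m2*x0 = 6 + 8/(-9.7350) = 6 - 0.8218 = 5.1782

y = 0.1027x + 5.1782


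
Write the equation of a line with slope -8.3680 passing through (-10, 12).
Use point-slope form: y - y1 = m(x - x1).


y - 12 = -8.3680(x + 10)
y = -8.3680x + 12 + 8.3680*(-10)
y = -8.3680x - 71.6800

y = -8.3680x - 71.6800


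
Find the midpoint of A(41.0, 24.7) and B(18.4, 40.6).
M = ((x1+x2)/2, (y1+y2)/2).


Mx = (41.0 + 18.4)/2 = 59.4/2 = 29.7000
My = (24.7 + 40.6)/2 = 65.3/2 = 32.6500

(29.7000, 32.6500)


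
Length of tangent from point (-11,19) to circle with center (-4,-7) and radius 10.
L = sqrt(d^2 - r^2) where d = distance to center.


d = sqrt((-11+ 4)^2 + (19+ 7)^2) = sqrt(49+676) = 26.9258
L = sqrt(725.0000 - 100) = sqrt(625.0000) = 25.0000

25.0000


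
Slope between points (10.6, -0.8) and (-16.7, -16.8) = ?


dy = -16.8 + 0.8 = -16.0
dx = -16.7 - 10.6 = -27.3
m = -16.0/(-27.3) = 0.5861

m = 0.5861


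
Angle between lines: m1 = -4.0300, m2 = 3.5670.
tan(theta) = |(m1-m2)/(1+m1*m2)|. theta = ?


m1-m2 = -7.597
1+m1*m2 = -13.37501
tan(theta) = |-7.597/(-13.37501)| = 0.568000
theta = arctan(|-7.597/(-13.37501)|) = 29.5966 degrees (acute angle)

29.5966 degrees


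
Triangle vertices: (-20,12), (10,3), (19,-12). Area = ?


-20*(3+ 12) = -300
10*(-12-12) = -240
19*(12-3) = 171
sum = -369
Area = |-369|/2 = 184.5000

184.5000 sq units


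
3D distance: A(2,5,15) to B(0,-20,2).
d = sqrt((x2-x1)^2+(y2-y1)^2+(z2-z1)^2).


dx=-2, dy=-25, dz=-13
d = sqrt(4+625+169) = sqrt(798) = 28.2489

28.2489


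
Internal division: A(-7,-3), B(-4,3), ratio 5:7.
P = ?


Px = (5*(-4) + 7*(-7))/12 = -69/12 = -5.7500
Py = (5*3 + 7*(-3))/12 = -6/12 = -0.5000

P = (-5.7500, -0.5000)


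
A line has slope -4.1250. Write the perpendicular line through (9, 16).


Perpendicular slope = -1/m1 = -1/(-4.1250) = 0.2424
b2 = y0 - m2*x0 = 16 + 9/(-4.1250) = 16 - 2.1818 = 13.8182

y = 0.2424x + 13.8182


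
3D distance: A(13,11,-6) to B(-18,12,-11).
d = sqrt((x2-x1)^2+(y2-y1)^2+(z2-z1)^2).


dx=-31, dy=1, dz=-5
d = sqrt(961+1+25) = sqrt(987) = 31.4166

31.4166


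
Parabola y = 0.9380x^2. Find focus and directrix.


a = 0.9380
1/(4a) = 0.2665
Focus = (0, 0.2665)
Directrix: y = -0.2665

Focus = (0, 0.2665), Directrix: y = -0.2665


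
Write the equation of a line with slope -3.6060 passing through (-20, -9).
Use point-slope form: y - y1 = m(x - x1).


y + 9 = -3.6060(x + 20)
y = -3.6060x - 9 + 3.6060*(-20)
y = -3.6060x - 81.1200

y = -3.6060x - 81.1200


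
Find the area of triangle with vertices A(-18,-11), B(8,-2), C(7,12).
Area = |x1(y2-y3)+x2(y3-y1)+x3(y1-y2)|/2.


-18*(-2-12) = 252
8*(12+ 11) = 184
7*(-11+ 2) = -63
sum = 373
Area = |373|/2 = 186.5000

186.5000 sq units


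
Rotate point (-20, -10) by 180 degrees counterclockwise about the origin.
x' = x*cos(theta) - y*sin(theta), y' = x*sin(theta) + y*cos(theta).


cos(180) = -1, sin(180) = 0
x' = -20*(-1) + 10*0 = 20
y' = -20*0 - 10*(-1) = 10

(20, 10)


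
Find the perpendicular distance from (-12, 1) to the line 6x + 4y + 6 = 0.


|6*(-12) + 4*1 + 6| = |-62| = 62
sqrt(36 + 16) = sqrt(52) = 7.2111
d = 62/sqrt(52) = 8.5979

8.5979


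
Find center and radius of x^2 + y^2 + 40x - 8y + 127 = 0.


h = -D/2 = -40/2 = -20
k = -E/2 = 8/2 = 4
r^2 = h^2 + k^2 - F = 400 + 16 - 127 = 289
r = 17

Center (-20, 4), radius = 17


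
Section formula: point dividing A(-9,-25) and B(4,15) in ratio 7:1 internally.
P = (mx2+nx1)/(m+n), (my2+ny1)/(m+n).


Px = (7*4 + 1*(-9))/8 = 19/8 = 2.3750
Py = (7*15 + 1*(-25))/8 = 80/8 = 10.0000

P = (2.3750, 10.0000)


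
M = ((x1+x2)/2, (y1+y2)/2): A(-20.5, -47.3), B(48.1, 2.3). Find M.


Mx = (-20.5 + 48.1)/2 = 27.6/2 = 13.8000
My = (-47.3 + 2.3)/2 = -45.0/2 = -22.5000

(13.8000, -22.5000)


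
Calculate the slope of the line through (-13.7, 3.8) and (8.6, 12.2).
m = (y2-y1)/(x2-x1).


dy = 12.2 - 3.8 = 8.4
dx = 8.6 + 13.7 = 22.3
m = 8.4/22.3 = 0.3767

m = 0.3767


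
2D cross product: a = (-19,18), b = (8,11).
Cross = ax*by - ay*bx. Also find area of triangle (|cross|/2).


cross = -19*11 - 18*8 = -209 - 144 = -353
Triangle area = |-353|/2 = 353/2 = 176.5000

cross = -353, triangle area = 176.5000


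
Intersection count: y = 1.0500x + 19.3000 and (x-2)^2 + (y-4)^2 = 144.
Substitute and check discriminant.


Substitute y = 1.0500x + 19.3000: (x-2)^2 + (1.0500x+19.3000-4)^2 = 144
Expand to Ax^2 + Bx + C = 0, where b-k = 15.3
A = 1+m^2 = 2.1025
B = 2(m(b-k) - h) = 2(1.0500*15.3 - 2) = 28.13
C = h^2 + (b-k)^2 - r^2 = 4 + 234.09 - 144 = 94.09
disc = B^2-4AC = 791.2969 - 791.2969 = 0
disc = 0

1 intersection point (tangent)


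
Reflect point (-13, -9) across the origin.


Reflection rule for origin: (-x, -y)
(-13, -9) -> (13, 9)

(13, 9)


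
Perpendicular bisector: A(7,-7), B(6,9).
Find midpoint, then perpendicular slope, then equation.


Midpoint = (6.5, 1)
Slope of AB = dy/dx = 16/(-1) = -16.0000
Perp slope = -dx/dy = 1/16 = 0.0625
b = My - (perp slope)*Mx = 1 + (-1*6.5)/16 = 1 - 0.4062 = 0.5938

y = 0.0625x + 0.5938


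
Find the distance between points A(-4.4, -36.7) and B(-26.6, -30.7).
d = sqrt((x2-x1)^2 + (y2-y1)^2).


dx = -26.6 + 4.4 = -22.2
dy = -30.7 + 36.7 = 6
d = sqrt(492.84 + 36) = sqrt(528.84) = 22.9965

22.9965


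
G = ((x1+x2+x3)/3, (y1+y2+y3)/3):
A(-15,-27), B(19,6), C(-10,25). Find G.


Gx = (-15+19- 10)/3 = -6/3 = -2.0000
Gy = (-27+6+25)/3 = 4/3 = 1.3333

G = (-2.0000, 1.3333)


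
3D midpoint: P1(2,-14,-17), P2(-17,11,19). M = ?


Mx = (2- 17)/2 = -7.5000
My = (-14+11)/2 = -1.5000
Mz = (-17+19)/2 = 1.0000

M = (-7.5000, -1.5000, 1.0000)


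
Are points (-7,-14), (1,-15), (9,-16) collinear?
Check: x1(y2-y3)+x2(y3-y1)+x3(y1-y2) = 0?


-7*(-15+ 16) + 1*(-16+ 14) + 9*(-14+ 15)
= -7 - 2 + 9 = 0

Yes, collinear (determinant = 0)


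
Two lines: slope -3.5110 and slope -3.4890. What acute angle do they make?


m1-m2 = -0.022
1+m1*m2 = 13.249879
tan(theta) = |-0.022/13.249879| = 0.001660
theta = arctan(|-0.022/13.249879|) = 0.0951 degrees (acute angle)

0.0951 degrees


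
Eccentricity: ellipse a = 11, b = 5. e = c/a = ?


c = sqrt(121-25) = sqrt(96) = 9.7980
e = c/a = sqrt(96)/11 = 0.8907

e = 0.8907


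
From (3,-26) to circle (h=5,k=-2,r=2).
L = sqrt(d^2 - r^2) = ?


d = sqrt((3-5)^2 + (-26+ 2)^2) = sqrt(4+576) = 24.0832
L = sqrt(580.0000 - 4) = sqrt(576.0000) = 24.0000

24.0000


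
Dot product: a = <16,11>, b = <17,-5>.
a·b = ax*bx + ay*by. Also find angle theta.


a·b = 16*17 + 11*(-5) = 272 - 55 = 217
|a| = sqrt(256+121) = 19.4165
|b| = sqrt(289+25) = 17.7200
cos(theta) = 217/(sqrt(377)*sqrt(314)) = 217/sqrt(118378) = 0.630702
theta = arccos(217/sqrt(118378)) = 50.8981 degrees

a·b = 217, theta = 50.8981 deg


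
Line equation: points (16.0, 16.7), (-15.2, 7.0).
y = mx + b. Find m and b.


m = (-9.7)/(-31.2) = 0.3109
b = y1 - m*x1 = 16.7 - (-9.7*16.0)/(-31.2) = 16.7 - 4.9744 = 11.7256

y = 0.3109x + 11.7256


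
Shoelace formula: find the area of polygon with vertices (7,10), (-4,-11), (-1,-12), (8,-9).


sum(xi*y_{i+1}) = 7*(-11) - 4*(-12) - 1*(-9) + 8*10 = 60
sum(yi*x_{i+1}) = 10*(-4) - 11*(-1) - 12*8 - 9*7 = -188
Area = |60 + 188|/2 = 248/2 = 124.0000

124.0000 sq units


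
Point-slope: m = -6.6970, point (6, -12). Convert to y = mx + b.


y + 12 = -6.6970(x - 6)
y = -6.6970x - 12 + 6.6970*6
y = -6.6970x + 28.1820

y = -6.6970x + 28.1820


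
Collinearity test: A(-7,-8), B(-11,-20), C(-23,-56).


-7*(-20+ 56) - 11*(-56+ 8) - 23*(-8+ 20)
= -252 + 528 - 276 = 0

Yes, collinear (determinant = 0)


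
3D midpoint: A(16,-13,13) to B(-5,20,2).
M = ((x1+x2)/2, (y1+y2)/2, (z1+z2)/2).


Mx = (16- 5)/2 = 5.5000
My = (-13+20)/2 = 3.5000
Mz = (13+2)/2 = 7.5000

M = (5.5000, 3.5000, 7.5000)


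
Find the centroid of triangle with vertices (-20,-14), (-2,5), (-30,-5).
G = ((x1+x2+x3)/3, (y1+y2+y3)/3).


Gx = (-20- 2- 30)/3 = -52/3 = -17.3333
Gy = (-14+5- 5)/3 = -14/3 = -4.6667

G = (-17.3333, -4.6667)


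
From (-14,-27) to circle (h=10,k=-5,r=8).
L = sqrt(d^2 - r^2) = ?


d = sqrt((-14-10)^2 + (-27+ 5)^2) = sqrt(576+484) = 32.5576
L = sqrt(1060.0000 - 64) = sqrt(996.0000) = 31.5595

31.5595


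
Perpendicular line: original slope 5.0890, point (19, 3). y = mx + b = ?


Perpendicular slope = -1/m1 = -1/5.0890 = -0.1965
b2 = y0 - m2*x0 = 3 + 19/5.0890 = 3 + 3.7335 = 6.7335

y = -0.1965x + 6.7335


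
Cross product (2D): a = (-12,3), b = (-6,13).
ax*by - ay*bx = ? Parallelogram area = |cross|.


cross = -12*13 - 3*(-6) = -156 + 18 = -138
Parallelogram area = |-138| = 138

cross = -138, parallelogram area = 138


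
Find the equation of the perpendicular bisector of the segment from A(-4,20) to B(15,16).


Midpoint = (5.5, 18)
Slope of AB = dy/dx = -4/19 = -0.2105
Perp slope = -dx/dy = 19/4 = 4.7500
b = My - (perp slope)*Mx = 18 + (19*5.5)/(-4) = 18 - 26.1250 = -8.1250

y = 4.7500x - 8.1250


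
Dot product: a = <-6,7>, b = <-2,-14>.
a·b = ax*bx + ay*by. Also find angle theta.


a·b = -6*(-2) + 7*(-14) = 12 - 98 = -86
|a| = sqrt(36+49) = 9.2195
|b| = sqrt(4+196) = 14.1421
cos(theta) = -86/(sqrt(85)*sqrt(200)) = -86/sqrt(17000) = -0.659590
theta = arccos(-86/sqrt(17000)) = 131.2686 degrees

a·b = -86, theta = 131.2686 deg


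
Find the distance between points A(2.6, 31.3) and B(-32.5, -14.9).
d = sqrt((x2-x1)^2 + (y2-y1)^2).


dx = -32.5 - 2.6 = -35.1
dy = -14.9 - 31.3 = -46.2
d = sqrt(1232.01 + 2134.44) = sqrt(3366.45) = 58.0211

58.0211


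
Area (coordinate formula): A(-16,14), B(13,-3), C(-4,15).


-16*(-3-15) = 288
13*(15-14) = 13
-4*(14+ 3) = -68
sum = 233
Area = |233|/2 = 116.5000

116.5000 sq units


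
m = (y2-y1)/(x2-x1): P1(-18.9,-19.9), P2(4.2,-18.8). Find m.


dy = -18.8 + 19.9 = 1.1
dx = 4.2 + 18.9 = 23.1
m = 1.1/23.1 = 0.0476

m = 0.0476


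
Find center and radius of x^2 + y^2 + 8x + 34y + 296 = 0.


h = -D/2 = -8/2 = -4
k = -E/2 = -34/2 = -17
r^2 = h^2 + k^2 - F = 16 + 289 - 296 = 9
r = 3

Center (-4, -17), radius = 3


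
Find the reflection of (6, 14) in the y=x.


Reflection rule for y=x: (y, x)
(6, 14) -> (14, 6)

(14, 6)


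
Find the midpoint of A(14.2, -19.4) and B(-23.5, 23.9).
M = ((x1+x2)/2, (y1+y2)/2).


Mx = (14.2 - 23.5)/2 = -9.3/2 = -4.6500
My = (-19.4 + 23.9)/2 = 4.5/2 = 2.2500

(-4.6500, 2.2500)


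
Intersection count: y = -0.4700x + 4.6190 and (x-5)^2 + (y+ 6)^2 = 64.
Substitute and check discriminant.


Substitute y = -0.4700x + 4.6190: (x-5)^2 + (-0.4700x+4.6190+ 6)^2 = 64
Expand to Ax^2 + Bx + C = 0, where b-k = 10.619
A = 1+m^2 = 1.2209
B = 2(m(b-k) - h) = 2(-0.4700*10.619 - 5) = -19.98186
C = h^2 + (b-k)^2 - r^2 = 25 + 112.763161 - 64 = 73.763161
disc = B^2-4AC = 399.2747 - 360.2298 = 39.0449
disc > 0

2 intersection points


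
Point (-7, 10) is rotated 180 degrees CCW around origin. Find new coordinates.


cos(180) = -1, sin(180) = 0
x' = -7*(-1) - 10*0 = 7
y' = -7*0 + 10*(-1) = -10

(7, -10)


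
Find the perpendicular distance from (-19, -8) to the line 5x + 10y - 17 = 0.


|5*(-19) + 10*(-8) - 17| = |-192| = 192
sqrt(25 + 100) = sqrt(125) = 11.1803
d = 192/sqrt(125) = 17.1730

17.1730


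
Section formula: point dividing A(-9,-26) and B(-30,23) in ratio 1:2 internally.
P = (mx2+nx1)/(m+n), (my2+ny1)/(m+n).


Px = (1*(-30) + 2*(-9))/3 = -48/3 = -16.0000
Py = (1*23 + 2*(-26))/3 = -29/3 = -9.6667

P = (-16.0000, -9.6667)


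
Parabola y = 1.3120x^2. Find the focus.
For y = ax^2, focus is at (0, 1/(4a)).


a = 1.3120
4a = 5.2480
focus = (0, 1/5.2480) = (0, 0.1905)

Focus = (0, 0.1905)


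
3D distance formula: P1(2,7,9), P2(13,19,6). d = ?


dx=11, dy=12, dz=-3
d = sqrt(121+144+9) = sqrt(274) = 16.5529

16.5529


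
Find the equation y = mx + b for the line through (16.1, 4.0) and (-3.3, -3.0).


m = (-7.0)/(-19.4) = 0.3608
b = y1 - m*x1 = 4.0 - (-7.0*16.1)/(-19.4) = 4.0 - 5.8093 = -1.8093

y = 0.3608x - 1.8093


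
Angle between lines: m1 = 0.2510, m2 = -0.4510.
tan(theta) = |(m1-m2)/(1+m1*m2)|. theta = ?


m1-m2 = 0.702
1+m1*m2 = 0.886799
tan(theta) = |0.702/0.886799| = 0.791611
theta = arctan(|0.702/0.886799|) = 38.3655 degrees (acute angle)

38.3655 degrees


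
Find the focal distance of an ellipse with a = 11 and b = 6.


c^2 = 11^2 - 6^2 = 121 - 36 = 85
c = sqrt(85) = 9.2195

c = 9.2195


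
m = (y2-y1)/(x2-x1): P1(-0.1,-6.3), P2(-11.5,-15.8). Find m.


dy = -15.8 + 6.3 = -9.5
dx = -11.5 + 0.1 = -11.4
m = -9.5/(-11.4) = 0.8333

m = 0.8333


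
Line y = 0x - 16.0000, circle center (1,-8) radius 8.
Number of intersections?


Substitute y = 0x - 16.0000: (x-1)^2 + (0x- 16.0000+ 8)^2 = 64
Expand to Ax^2 + Bx + C = 0, where b-k = -8
A = 1+m^2 = 1
B = 2(m(b-k) - h) = 2(0*(-8) - 1) = -2
C = h^2 + (b-k)^2 - r^2 = 1 + 64 - 64 = 1
disc = B^2-4AC = 4.0000 - 4.0000 = 0
disc = 0

1 intersection point (tangent)


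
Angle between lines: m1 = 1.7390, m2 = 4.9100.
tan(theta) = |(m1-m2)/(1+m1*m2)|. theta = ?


m1-m2 = -3.171
1+m1*m2 = 9.53849
tan(theta) = |-3.171/9.53849| = 0.332443
theta = arctan(|-3.171/9.53849|) = 18.3890 degrees (acute angle)

18.3890 degrees


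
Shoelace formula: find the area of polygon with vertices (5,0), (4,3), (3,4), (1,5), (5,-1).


sum(xi*y_{i+1}) = 5*3 + 4*4 + 3*5 + 1*(-1) + 5*0 = 45
sum(yi*x_{i+1}) = 0*4 + 3*3 + 4*1 + 5*5 - 1*5 = 33
Area = |45 - 33|/2 = 12/2 = 6.0000

6.0000 sq units


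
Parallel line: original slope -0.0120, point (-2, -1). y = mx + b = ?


Parallel lines have equal slopes.
m2 = -0.0120
b2 = -1 + 0.0120*(-2) = -1.0240

y = -0.0120x - 1.0240


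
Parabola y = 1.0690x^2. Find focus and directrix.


a = 1.0690
1/(4a) = 0.2339
Focus = (0, 0.2339)
Directrix: y = -0.2339

Focus = (0, 0.2339), Directrix: y = -0.2339


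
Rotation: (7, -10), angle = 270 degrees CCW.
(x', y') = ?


cos(270) = 0, sin(270) = -1
x' = 7*0 + 10*(-1) = -10
y' = 7*(-1) - 10*0 = -7

(-10, -7)


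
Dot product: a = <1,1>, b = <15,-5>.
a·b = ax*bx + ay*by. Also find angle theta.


a·b = 1*15 + 1*(-5) = 15 - 5 = 10
|a| = sqrt(1+1) = 1.4142
|b| = sqrt(225+25) = 15.8114
cos(theta) = 10/(sqrt(2)*sqrt(250)) = 10/sqrt(500) = 0.447214
theta = arccos(10/sqrt(500)) = 63.4349 degrees

a·b = 10, theta = 63.4349 deg


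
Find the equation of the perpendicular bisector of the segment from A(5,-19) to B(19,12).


Midpoint = (12, -3.5)
Slope of AB = dy/dx = 31/14 = 2.2143
Perp slope = -dx/dy = -14/31 = -0.4516
b = My - (perp slope)*Mx = -3.5 + (14*12)/31 = -3.5 + 5.4194 = 1.9194

y = -0.4516x + 1.9194


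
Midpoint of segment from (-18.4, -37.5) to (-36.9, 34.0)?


Mx = (-18.4 - 36.9)/2 = -55.3/2 = -27.6500
My = (-37.5 + 34.0)/2 = -3.5/2 = -1.7500

(-27.6500, -1.7500)


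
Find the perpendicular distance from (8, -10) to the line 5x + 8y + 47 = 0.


|5*8 + 8*(-10) + 47| = |7| = 7
sqrt(25 + 64) = sqrt(89) = 9.4340
d = 7/sqrt(89) = 0.7420

0.7420


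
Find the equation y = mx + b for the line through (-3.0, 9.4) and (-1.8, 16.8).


m = (7.4)/(1.2) = 6.1667
b = y1 - m*x1 = 9.4 - (7.4*(-3.0))/(1.2) = 9.4 + 18.5000 = 27.9000

y = 6.1667x + 27.9000


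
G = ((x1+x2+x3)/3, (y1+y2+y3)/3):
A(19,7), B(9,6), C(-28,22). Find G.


Gx = (19+9- 28)/3 = 0/3 = 0
Gy = (7+6+22)/3 = 35/3 = 11.6667

G = (0, 11.6667)


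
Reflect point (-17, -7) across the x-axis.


Reflection rule for x-axis: (x, -y)
(-17, -7) -> (-17, 7)

(-17, 7)


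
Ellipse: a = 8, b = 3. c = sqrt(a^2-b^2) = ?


c^2 = 8^2 - 3^2 = 64 - 9 = 55
c = sqrt(55) = 7.4162

c = 7.4162


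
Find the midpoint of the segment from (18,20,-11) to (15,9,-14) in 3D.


Mx = (18+15)/2 = 16.5000
My = (20+9)/2 = 14.5000
Mz = (-11- 14)/2 = -12.5000

M = (16.5000, 14.5000, -12.5000)


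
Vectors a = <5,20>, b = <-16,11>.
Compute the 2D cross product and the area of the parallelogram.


cross = 5*11 - 20*(-16) = 55 + 320 = 375
Parallelogram area = |375| = 375

cross = 375, parallelogram area = 375


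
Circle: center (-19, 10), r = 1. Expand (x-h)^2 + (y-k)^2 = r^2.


(x+ 19)^2 + (y-10)^2 = 1^2
D = -2h = 38, E = -2k = -20
F = h^2+k^2-r^2 = 361+100-1 = 460

x^2 + y^2 + 38x - 20y + 460 = 0


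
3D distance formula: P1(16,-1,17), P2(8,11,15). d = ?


dx=-8, dy=12, dz=-2
d = sqrt(64+144+4) = sqrt(212) = 14.5602

14.5602


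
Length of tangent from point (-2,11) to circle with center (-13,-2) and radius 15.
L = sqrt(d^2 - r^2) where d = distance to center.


d = sqrt((-2+ 13)^2 + (11+ 2)^2) = sqrt(121+169) = 17.0294
L = sqrt(290.0000 - 225) = sqrt(65.0000) = 8.0623

8.0623


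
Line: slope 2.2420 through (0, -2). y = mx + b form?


y + 2 = 2.2420(x - 0)
y = 2.2420x - 2 - 2.2420*0
y = 2.2420x - 2.0000

y = 2.2420x - 2.0000


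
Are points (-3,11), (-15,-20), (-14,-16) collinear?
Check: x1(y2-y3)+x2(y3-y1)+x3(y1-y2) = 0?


-3*(-20+ 16) - 15*(-16-11) - 14*(11+ 20)
= 12 + 405 - 434 = -17

No, not collinear (determinant = -17)


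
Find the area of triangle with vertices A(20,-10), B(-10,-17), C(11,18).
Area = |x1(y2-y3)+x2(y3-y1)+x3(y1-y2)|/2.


20*(-17-18) = -700
-10*(18+ 10) = -280
11*(-10+ 17) = 77
sum = -903
Area = |-903|/2 = 451.5000

451.5000 sq units


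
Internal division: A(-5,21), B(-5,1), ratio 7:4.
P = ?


Px = (7*(-5) + 4*(-5))/11 = -55/11 = -5.0000
Py = (7*1 + 4*21)/11 = 91/11 = 8.2727

P = (-5.0000, 8.2727)


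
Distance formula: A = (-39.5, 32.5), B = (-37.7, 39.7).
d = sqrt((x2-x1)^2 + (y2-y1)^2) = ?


dx = -37.7 + 39.5 = 1.8
dy = 39.7 - 32.5 = 7.2
d = sqrt(3.24 + 51.84) = sqrt(55.08) = 7.4216

7.4216


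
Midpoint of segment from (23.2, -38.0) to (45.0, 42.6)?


Mx = (23.2 + 45.0)/2 = 68.2/2 = 34.1000
My = (-38.0 + 42.6)/2 = 4.6/2 = 2.3000

(34.1000, 2.3000)


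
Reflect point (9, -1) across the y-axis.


Reflection rule for y-axis: (-x, y)
(9, -1) -> (-9, -1)

(-9, -1)


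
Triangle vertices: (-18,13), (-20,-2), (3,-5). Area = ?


-18*(-2+ 5) = -54
-20*(-5-13) = 360
3*(13+ 2) = 45
sum = 351
Area = |351|/2 = 175.5000

175.5000 sq units


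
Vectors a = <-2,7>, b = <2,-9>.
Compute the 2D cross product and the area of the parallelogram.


cross = -2*(-9) - 7*2 = 18 - 14 = 4
Parallelogram area = |4| = 4

cross = 4, parallelogram area = 4


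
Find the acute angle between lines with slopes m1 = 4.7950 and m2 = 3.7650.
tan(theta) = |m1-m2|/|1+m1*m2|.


m1-m2 = 1.03
1+m1*m2 = 19.053175
tan(theta) = |1.03/19.053175| = 0.054059
theta = arctan(|1.03/19.053175|) = 3.0944 degrees (acute angle)

3.0944 degrees


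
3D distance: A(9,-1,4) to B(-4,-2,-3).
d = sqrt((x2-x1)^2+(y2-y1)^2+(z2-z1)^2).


dx=-13, dy=-1, dz=-7
d = sqrt(169+1+49) = sqrt(219) = 14.7986

14.7986


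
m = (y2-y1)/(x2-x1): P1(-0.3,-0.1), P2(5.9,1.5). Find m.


dy = 1.5 + 0.1 = 1.6
dx = 5.9 + 0.3 = 6.2
m = 1.6/6.2 = 0.2581

m = 0.2581


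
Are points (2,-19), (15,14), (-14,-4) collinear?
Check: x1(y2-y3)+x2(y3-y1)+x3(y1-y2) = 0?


2*(14+ 4) + 15*(-4+ 19) - 14*(-19-14)
= 36 + 225 + 462 = 723

No, not collinear (determinant = 723)


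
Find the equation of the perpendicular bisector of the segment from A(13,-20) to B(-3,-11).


Midpoint = (5, -15.5)
Slope of AB = dy/dx = 9/(-16) = -0.5625
Perp slope = -dx/dy = 16/9 = 1.7778
b = My - (perp slope)*Mx = -15.5 + (-16*5)/9 = -15.5 - 8.8889 = -24.3889

y = 1.7778x - 24.3889


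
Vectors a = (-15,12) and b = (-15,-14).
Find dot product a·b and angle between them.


a·b = -15*(-15) + 12*(-14) = 225 - 168 = 57
|a| = sqrt(225+144) = 19.2094
|b| = sqrt(225+196) = 20.5183
cos(theta) = 57/(sqrt(369)*sqrt(421)) = 57/sqrt(155349) = 0.144617
theta = arccos(57/sqrt(155349)) = 81.6849 degrees

a·b = 57, theta = 81.6849 deg


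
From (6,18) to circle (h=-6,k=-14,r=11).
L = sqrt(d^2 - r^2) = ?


d = sqrt((6+ 6)^2 + (18+ 14)^2) = sqrt(144+1024) = 34.1760
L = sqrt(1168.0000 - 121) = sqrt(1047.0000) = 32.3574

32.3574


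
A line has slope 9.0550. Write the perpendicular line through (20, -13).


Perpendicular slope = -1/m1 = -1/9.0550 = -0.1104
b2 = y0 - m2*x0 = -13 + 20/9.0550 = -13 + 2.2087 = -10.7913

y = -0.1104x - 10.7913


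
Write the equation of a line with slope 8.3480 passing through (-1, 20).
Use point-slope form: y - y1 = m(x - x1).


y - 20 = 8.3480(x + 1)
y = 8.3480x + 20 - 8.3480*(-1)
y = 8.3480x + 28.3480

y = 8.3480x + 28.3480


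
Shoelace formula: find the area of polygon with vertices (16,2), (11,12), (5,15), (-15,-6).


sum(xi*y_{i+1}) = 16*12 + 11*15 + 5*(-6) - 15*2 = 297
sum(yi*x_{i+1}) = 2*11 + 12*5 + 15*(-15) - 6*16 = -239
Area = |297 + 239|/2 = 536/2 = 268.0000

268.0000 sq units


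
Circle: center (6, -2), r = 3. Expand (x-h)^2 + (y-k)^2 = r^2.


(x-6)^2 + (y+ 2)^2 = 3^2
D = -2h = -12, E = -2k = 4
F = h^2+k^2-r^2 = 36+4-9 = 31

x^2 + y^2 - 12x + 4y + 31 = 0


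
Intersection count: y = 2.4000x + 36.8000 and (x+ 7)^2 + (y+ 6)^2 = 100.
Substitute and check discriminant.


Substitute y = 2.4000x + 36.8000: (x+ 7)^2 + (2.4000x+36.8000+ 6)^2 = 100
Expand to Ax^2 + Bx + C = 0, where b-k = 42.8
A = 1+m^2 = 6.76
B = 2(m(b-k) - h) = 2(2.4000*42.8 + 7) = 219.44
C = h^2 + (b-k)^2 - r^2 = 49 + 1831.84 - 100 = 1780.84
disc = B^2-4AC = 48153.9136 - 48153.9136 = 0
disc = 0

1 intersection point (tangent)


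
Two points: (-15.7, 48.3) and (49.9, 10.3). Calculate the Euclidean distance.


dx = 49.9 + 15.7 = 65.6
dy = 10.3 - 48.3 = -38.0
d = sqrt(4303.36 + 1444.0) = sqrt(5747.36) = 75.8113

75.8113


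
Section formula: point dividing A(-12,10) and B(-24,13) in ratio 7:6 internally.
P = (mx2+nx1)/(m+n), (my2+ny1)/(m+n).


Px = (7*(-24) + 6*(-12))/13 = -240/13 = -18.4615
Py = (7*13 + 6*10)/13 = 151/13 = 11.6154

P = (-18.4615, 11.6154)


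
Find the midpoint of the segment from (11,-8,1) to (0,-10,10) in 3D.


Mx = (11+0)/2 = 5.5000
My = (-8- 10)/2 = -9.0000
Mz = (1+10)/2 = 5.5000

M = (5.5000, -9.0000, 5.5000)


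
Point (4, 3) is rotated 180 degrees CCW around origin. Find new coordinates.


cos(180) = -1, sin(180) = 0
x' = 4*(-1) - 3*0 = -4
y' = 4*0 + 3*(-1) = -3

(-4, -3)


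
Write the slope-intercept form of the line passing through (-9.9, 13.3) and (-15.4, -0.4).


m = (-13.7)/(-5.5) = 2.4909
b = y1 - m*x1 = 13.3 - (-13.7*(-9.9))/(-5.5) = 13.3 + 24.6600 = 37.9600

y = 2.4909x + 37.9600


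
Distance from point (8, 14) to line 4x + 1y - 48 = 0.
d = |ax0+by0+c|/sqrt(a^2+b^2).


|4*8 + 1*14 - 48| = |-2| = 2
sqrt(16 + 1) = sqrt(17) = 4.1231
d = 2/sqrt(17) = 0.4851

0.4851


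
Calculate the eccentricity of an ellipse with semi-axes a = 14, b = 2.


c = sqrt(196-4) = sqrt(192) = 13.8564
e = c/a = sqrt(192)/14 = 0.9897

e = 0.9897


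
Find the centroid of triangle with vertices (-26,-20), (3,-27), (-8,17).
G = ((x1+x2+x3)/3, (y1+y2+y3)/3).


Gx = (-26+3- 8)/3 = -31/3 = -10.3333
Gy = (-20- 27+17)/3 = -30/3 = -10.0000

G = (-10.3333, -10.0000)


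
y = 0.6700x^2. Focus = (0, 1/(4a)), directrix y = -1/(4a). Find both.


a = 0.6700
1/(4a) = 0.3731
Focus = (0, 0.3731)
Directrix: y = -0.3731

Focus = (0, 0.3731), Directrix: y = -0.3731


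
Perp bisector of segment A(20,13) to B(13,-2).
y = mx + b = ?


Midpoint = (16.5, 5.5)
Slope of AB = dy/dx = -15/(-7) = 2.1429
Perp slope = -dx/dy = -7/15 = -0.4667
b = My - (perp slope)*Mx = 5.5 + (-7*16.5)/(-15) = 5.5 + 7.7000 = 13.2000

y = -0.4667x + 13.2000


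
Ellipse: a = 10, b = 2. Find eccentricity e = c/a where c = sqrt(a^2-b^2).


c = sqrt(100-4) = sqrt(96) = 9.7980
e = c/a = sqrt(96)/10 = 0.9798

e = 0.9798


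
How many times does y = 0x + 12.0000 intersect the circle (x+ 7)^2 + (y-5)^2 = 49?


Substitute y = 0x + 12.0000: (x+ 7)^2 + (0x+12.0000-5)^2 = 49
Expand to Ax^2 + Bx + C = 0, where b-k = 7
A = 1+m^2 = 1
B = 2(m(b-k) - h) = 2(0*7 + 7) = 14
C = h^2 + (b-k)^2 - r^2 = 49 + 49 - 49 = 49
disc = B^2-4AC = 196.0000 - 196.0000 = 0
disc = 0

1 intersection point (tangent)


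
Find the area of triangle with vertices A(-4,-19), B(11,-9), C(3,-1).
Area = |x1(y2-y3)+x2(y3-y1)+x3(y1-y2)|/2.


-4*(-9+ 1) = 32
11*(-1+ 19) = 198
3*(-19+ 9) = -30
sum = 200
Area = |200|/2 = 100.0000

100.0000 sq units


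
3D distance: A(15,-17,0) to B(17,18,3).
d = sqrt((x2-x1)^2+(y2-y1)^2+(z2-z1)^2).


dx=2, dy=35, dz=3
d = sqrt(4+1225+9) = sqrt(1238) = 35.1852

35.1852


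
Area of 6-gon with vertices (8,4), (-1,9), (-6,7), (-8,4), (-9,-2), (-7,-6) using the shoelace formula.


sum(xi*y_{i+1}) = 8*9 - 1*7 - 6*4 - 8*(-2) - 9*(-6) - 7*4 = 83
sum(yi*x_{i+1}) = 4*(-1) + 9*(-6) + 7*(-8) + 4*(-9) - 2*(-7) - 6*8 = -184
Area = |83 + 184|/2 = 267/2 = 133.5000

133.5000 sq units


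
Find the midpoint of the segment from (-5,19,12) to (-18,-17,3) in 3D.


Mx = (-5- 18)/2 = -11.5000
My = (19- 17)/2 = 1.0000
Mz = (12+3)/2 = 7.5000

M = (-11.5000, 1.0000, 7.5000)


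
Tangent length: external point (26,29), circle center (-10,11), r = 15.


d = sqrt((26+ 10)^2 + (29-11)^2) = sqrt(1296+324) = 40.2492
L = sqrt(1620.0000 - 225) = sqrt(1395.0000) = 37.3497

37.3497


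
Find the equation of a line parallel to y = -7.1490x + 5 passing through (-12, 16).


Parallel lines have equal slopes.
m2 = -7.1490
b2 = 16 + 7.1490*(-12) = -69.7880

y = -7.1490x - 69.7880


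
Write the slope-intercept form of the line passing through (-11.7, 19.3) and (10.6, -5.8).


m = (-25.1)/(22.3) = -1.1256
b = y1 - m*x1 = 19.3 - (-25.1*(-11.7))/(22.3) = 19.3 - 13.1691 = 6.1309

y = -1.1256x + 6.1309


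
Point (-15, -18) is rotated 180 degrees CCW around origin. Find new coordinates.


cos(180) = -1, sin(180) = 0
x' = -15*(-1) + 18*0 = 15
y' = -15*0 - 18*(-1) = 18

(15, 18)


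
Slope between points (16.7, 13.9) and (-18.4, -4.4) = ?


dy = -4.4 - 13.9 = -18.3
dx = -18.4 - 16.7 = -35.1
m = -18.3/(-35.1) = 0.5214

m = 0.5214


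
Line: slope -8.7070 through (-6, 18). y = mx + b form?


y - 18 = -8.7070(x + 6)
y = -8.7070x + 18 + 8.7070*(-6)
y = -8.7070x - 34.2420

y = -8.7070x - 34.2420


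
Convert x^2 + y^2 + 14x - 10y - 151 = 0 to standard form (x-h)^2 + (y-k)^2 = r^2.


h = -D/2 = -14/2 = -7
k = -E/2 = 10/2 = 5
r^2 = h^2 + k^2 - F = 49 + 25 + 151 = 225
r = 15

Center (-7, 5), radius = 15


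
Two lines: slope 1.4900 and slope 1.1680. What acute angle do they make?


m1-m2 = 0.322
1+m1*m2 = 2.74032
tan(theta) = |0.322/2.74032| = 0.117505
theta = arctan(|0.322/2.74032|) = 6.7018 degrees (acute angle)

6.7018 degrees


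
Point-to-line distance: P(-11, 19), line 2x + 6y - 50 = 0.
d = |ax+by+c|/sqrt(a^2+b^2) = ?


|2*(-11) + 6*19 - 50| = |42| = 42
sqrt(4 + 36) = sqrt(40) = 6.3246
d = 42/sqrt(40) = 6.6408

6.6408


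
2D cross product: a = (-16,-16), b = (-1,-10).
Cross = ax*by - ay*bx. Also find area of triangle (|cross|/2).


cross = -16*(-10) + 16*(-1) = 160 - 16 = 144
Triangle area = |144|/2 = 144/2 = 72.0000

cross = 144, triangle area = 72.0000


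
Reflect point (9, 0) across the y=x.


Reflection rule for y=x: (y, x)
(9, 0) -> (0, 9)

(0, 9)


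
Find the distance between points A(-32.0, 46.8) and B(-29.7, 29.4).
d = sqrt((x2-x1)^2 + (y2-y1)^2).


dx = -29.7 + 32.0 = 2.3
dy = 29.4 - 46.8 = -17.4
d = sqrt(5.29 + 302.76) = sqrt(308.05) = 17.5514

17.5514


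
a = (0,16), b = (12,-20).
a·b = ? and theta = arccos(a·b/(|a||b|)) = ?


a·b = 0*12 + 16*(-20) = 0 - 320 = -320
|a| = sqrt(0+256) = 16.0000
|b| = sqrt(144+400) = 23.3238
cos(theta) = -320/(sqrt(256)*sqrt(544)) = -320/sqrt(139264) = -0.857493
theta = arccos(-320/sqrt(139264)) = 149.0362 degrees

a·b = -320, theta = 149.0362 deg


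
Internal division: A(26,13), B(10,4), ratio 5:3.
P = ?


Px = (5*10 + 3*26)/8 = 128/8 = 16.0000
Py = (5*4 + 3*13)/8 = 59/8 = 7.3750

P = (16.0000, 7.3750)


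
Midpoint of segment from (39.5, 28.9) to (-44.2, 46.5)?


Mx = (39.5 - 44.2)/2 = -4.7/2 = -2.3500
My = (28.9 + 46.5)/2 = 75.4/2 = 37.7000

(-2.3500, 37.7000)


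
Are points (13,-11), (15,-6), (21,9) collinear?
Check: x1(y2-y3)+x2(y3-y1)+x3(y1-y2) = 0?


13*(-6-9) + 15*(9+ 11) + 21*(-11+ 6)
= -195 + 300 - 105 = 0

Yes, collinear (determinant = 0)


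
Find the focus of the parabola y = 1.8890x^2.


a = 1.8890
4a = 7.5560
focus = (0, 1/7.5560) = (0, 0.1323)

Focus = (0, 0.1323)


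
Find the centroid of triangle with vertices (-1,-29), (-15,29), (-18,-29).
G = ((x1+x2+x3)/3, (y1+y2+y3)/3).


Gx = (-1- 15- 18)/3 = -34/3 = -11.3333
Gy = (-29+29- 29)/3 = -29/3 = -9.6667

G = (-11.3333, -9.6667)


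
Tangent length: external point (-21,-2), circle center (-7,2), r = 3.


d = sqrt((-21+ 7)^2 + (-2-2)^2) = sqrt(196+16) = 14.5602
L = sqrt(212.0000 - 9) = sqrt(203.0000) = 14.2478

14.2478


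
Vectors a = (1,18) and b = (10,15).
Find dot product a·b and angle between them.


a·b = 1*10 + 18*15 = 10 + 270 = 280
|a| = sqrt(1+324) = 18.0278
|b| = sqrt(100+225) = 18.0278
cos(theta) = 280/(sqrt(325)*sqrt(325)) = 280/sqrt(105625) = 0.861538
theta = arccos(280/sqrt(105625)) = 30.5102 degrees

a·b = 280, theta = 30.5102 deg


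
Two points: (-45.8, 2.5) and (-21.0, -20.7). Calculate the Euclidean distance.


dx = -21.0 + 45.8 = 24.8
dy = -20.7 - 2.5 = -23.2
d = sqrt(615.04 + 538.24) = sqrt(1153.28) = 33.9600

33.9600


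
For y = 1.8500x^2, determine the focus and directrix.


a = 1.8500
1/(4a) = 0.1351
Focus = (0, 0.1351)
Directrix: y = -0.1351

Focus = (0, 0.1351), Directrix: y = -0.1351


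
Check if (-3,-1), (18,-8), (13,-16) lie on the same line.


-3*(-8+ 16) + 18*(-16+ 1) + 13*(-1+ 8)
= -24 - 270 + 91 = -203

No, not collinear (determinant = -203)


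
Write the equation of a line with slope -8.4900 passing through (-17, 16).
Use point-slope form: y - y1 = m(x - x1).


y - 16 = -8.4900(x + 17)
y = -8.4900x + 16 + 8.4900*(-17)
y = -8.4900x - 128.3300

y = -8.4900x - 128.3300


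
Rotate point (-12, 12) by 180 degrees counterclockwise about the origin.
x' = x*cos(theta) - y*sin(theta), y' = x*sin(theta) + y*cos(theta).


cos(180) = -1, sin(180) = 0
x' = -12*(-1) - 12*0 = 12
y' = -12*0 + 12*(-1) = -12

(12, -12)


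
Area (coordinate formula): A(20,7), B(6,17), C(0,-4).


20*(17+ 4) = 420
6*(-4-7) = -66
0*(7-17) = 0
sum = 354
Area = |354|/2 = 177.0000

177.0000 sq units


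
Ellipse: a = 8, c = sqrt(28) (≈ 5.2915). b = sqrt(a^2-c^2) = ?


b^2 = 8^2 - (sqrt(28))^2 = 64 - 28 = 36
b = sqrt(36) = 6

b = 6


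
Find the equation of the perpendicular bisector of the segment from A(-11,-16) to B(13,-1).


Midpoint = (1, -8.5)
Slope of AB = dy/dx = 15/24 = 0.6250
Perp slope = -dx/dy = -24/15 = -1.6000
b = My - (perp slope)*Mx = -8.5 + (24*1)/15 = -8.5 + 1.6000 = -6.9000

y = -1.6000x - 6.9000


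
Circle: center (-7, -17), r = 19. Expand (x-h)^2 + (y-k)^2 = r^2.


(x+ 7)^2 + (y+ 17)^2 = 19^2
D = -2h = 14, E = -2k = 34
F = h^2+k^2-r^2 = 49+289-361 = -23

x^2 + y^2 + 14x + 34y - 23 = 0


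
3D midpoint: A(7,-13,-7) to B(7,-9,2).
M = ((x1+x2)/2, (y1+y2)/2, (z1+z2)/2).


Mx = (7+7)/2 = 7.0000
My = (-13- 9)/2 = -11.0000
Mz = (-7+2)/2 = -2.5000

M = (7.0000, -11.0000, -2.5000)


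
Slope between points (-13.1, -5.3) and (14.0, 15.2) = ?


dy = 15.2 + 5.3 = 20.5
dx = 14.0 + 13.1 = 27.1
m = 20.5/27.1 = 0.7565

m = 0.7565


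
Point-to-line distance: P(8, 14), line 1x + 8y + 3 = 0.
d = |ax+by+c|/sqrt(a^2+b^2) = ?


|1*8 + 8*14 + 3| = |123| = 123
sqrt(1 + 64) = sqrt(65) = 8.0623
d = 123/sqrt(65) = 15.2563

15.2563


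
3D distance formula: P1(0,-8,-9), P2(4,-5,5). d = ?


dx=4, dy=3, dz=14
d = sqrt(16+9+196) = sqrt(221) = 14.8661

14.8661


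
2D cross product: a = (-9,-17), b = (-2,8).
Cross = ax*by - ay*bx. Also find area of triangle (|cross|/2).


cross = -9*8 + 17*(-2) = -72 - 34 = -106
Triangle area = |-106|/2 = 106/2 = 53.0000

cross = -106, triangle area = 53.0000


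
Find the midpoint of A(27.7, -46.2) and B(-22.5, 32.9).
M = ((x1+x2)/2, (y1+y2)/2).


Mx = (27.7 - 22.5)/2 = 5.2/2 = 2.6000
My = (-46.2 + 32.9)/2 = -13.3/2 = -6.6500

(2.6000, -6.6500)


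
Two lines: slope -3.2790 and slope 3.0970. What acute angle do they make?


m1-m2 = -6.376
1+m1*m2 = -9.155063
tan(theta) = |-6.376/(-9.155063)| = 0.696445
theta = arctan(|-6.376/(-9.155063)|) = 34.8551 degrees (acute angle)

34.8551 degrees


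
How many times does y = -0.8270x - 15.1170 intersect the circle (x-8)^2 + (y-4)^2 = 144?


Substitute y = -0.8270x - 15.1170: (x-8)^2 + (-0.8270x- 15.1170-4)^2 = 144
Expand to Ax^2 + Bx + C = 0, where b-k = -19.117
A = 1+m^2 = 1.683929
B = 2(m(b-k) - h) = 2(-0.8270*(-19.117) - 8) = 15.619518
C = h^2 + (b-k)^2 - r^2 = 64 + 365.459689 - 144 = 285.459689
disc = B^2-4AC = 243.9693 - 1922.7754 = -1678.8061
disc < 0

0 intersection points


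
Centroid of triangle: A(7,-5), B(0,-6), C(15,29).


Gx = (7+0+15)/3 = 22/3 = 7.3333
Gy = (-5- 6+29)/3 = 18/3 = 6.0000

G = (7.3333, 6.0000)


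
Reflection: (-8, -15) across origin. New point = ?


Reflection rule for origin: (-x, -y)
(-8, -15) -> (8, 15)

(8, 15)


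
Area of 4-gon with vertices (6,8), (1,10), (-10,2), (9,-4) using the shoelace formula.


sum(xi*y_{i+1}) = 6*10 + 1*2 - 10*(-4) + 9*8 = 174
sum(yi*x_{i+1}) = 8*1 + 10*(-10) + 2*9 - 4*6 = -98
Area = |174 + 98|/2 = 272/2 = 136.0000

136.0000 sq units


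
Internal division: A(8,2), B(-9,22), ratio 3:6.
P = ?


Px = (3*(-9) + 6*8)/9 = 21/9 = 2.3333
Py = (3*22 + 6*2)/9 = 78/9 = 8.6667

P = (2.3333, 8.6667)


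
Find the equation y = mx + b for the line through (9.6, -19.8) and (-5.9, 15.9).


m = (35.7)/(-15.5) = -2.3032
b = y1 - m*x1 = -19.8 - (35.7*9.6)/(-15.5) = -19.8 + 22.1110 = 2.3110

y = -2.3032x + 2.3110


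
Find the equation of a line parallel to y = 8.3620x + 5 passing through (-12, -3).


Parallel lines have equal slopes.
m2 = 8.3620
b2 = -3 - 8.3620*(-12) = 97.3440

y = 8.3620x + 97.3440


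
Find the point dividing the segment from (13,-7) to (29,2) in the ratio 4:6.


Px = (4*29 + 6*13)/10 = 194/10 = 19.4000
Py = (4*2 + 6*(-7))/10 = -34/10 = -3.4000

P = (19.4000, -3.4000)


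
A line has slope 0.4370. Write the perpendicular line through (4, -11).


Perpendicular slope = -1/m1 = -1/0.4370 = -2.2883
b2 = y0 - m2*x0 = -11 + 4/0.4370 = -11 + 9.1533 = -1.8467

y = -2.2883x - 1.8467


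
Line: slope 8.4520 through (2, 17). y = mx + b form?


y - 17 = 8.4520(x - 2)
y = 8.4520x + 17 - 8.4520*2
y = 8.4520x + 0.0960

y = 8.4520x + 0.0960


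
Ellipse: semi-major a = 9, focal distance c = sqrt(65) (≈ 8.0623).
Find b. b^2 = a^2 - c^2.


b^2 = 9^2 - (sqrt(65))^2 = 81 - 65 = 16
b = sqrt(16) = 4

b = 4


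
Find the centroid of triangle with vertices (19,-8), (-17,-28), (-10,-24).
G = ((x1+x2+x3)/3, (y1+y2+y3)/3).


Gx = (19- 17- 10)/3 = -8/3 = -2.6667
Gy = (-8- 28- 24)/3 = -60/3 = -20.0000

G = (-2.6667, -20.0000)


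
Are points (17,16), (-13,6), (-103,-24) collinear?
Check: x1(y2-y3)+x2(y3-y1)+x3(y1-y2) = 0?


17*(6+ 24) - 13*(-24-16) - 103*(16-6)
= 510 + 520 - 1030 = 0

Yes, collinear (determinant = 0)


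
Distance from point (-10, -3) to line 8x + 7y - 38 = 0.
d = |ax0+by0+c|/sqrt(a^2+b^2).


|8*(-10) + 7*(-3) - 38| = |-139| = 139
sqrt(64 + 49) = sqrt(113) = 10.6301
d = 139/sqrt(113) = 13.0760

13.0760


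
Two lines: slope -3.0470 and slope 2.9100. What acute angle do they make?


m1-m2 = -5.957
1+m1*m2 = -7.86677
tan(theta) = |-5.957/(-7.86677)| = 0.757236
theta = arctan(|-5.957/(-7.86677)|) = 37.1343 degrees (acute angle)

37.1343 degrees


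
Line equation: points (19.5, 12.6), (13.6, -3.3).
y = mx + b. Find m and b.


m = (-15.9)/(-5.9) = 2.6949
b = y1 - m*x1 = 12.6 - (-15.9*19.5)/(-5.9) = 12.6 - 52.5508 = -39.9508

y = 2.6949x - 39.9508


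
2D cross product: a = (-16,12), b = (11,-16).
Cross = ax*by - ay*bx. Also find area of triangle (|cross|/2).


cross = -16*(-16) - 12*11 = 256 - 132 = 124
Triangle area = |124|/2 = 124/2 = 62.0000

cross = 124, triangle area = 62.0000


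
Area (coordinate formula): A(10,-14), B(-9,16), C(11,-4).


10*(16+ 4) = 200
-9*(-4+ 14) = -90
11*(-14-16) = -330
sum = -220
Area = |-220|/2 = 110.0000

110.0000 sq units


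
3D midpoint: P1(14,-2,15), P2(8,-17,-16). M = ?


Mx = (14+8)/2 = 11.0000
My = (-2- 17)/2 = -9.5000
Mz = (15- 16)/2 = -0.5000

M = (11.0000, -9.5000, -0.5000)


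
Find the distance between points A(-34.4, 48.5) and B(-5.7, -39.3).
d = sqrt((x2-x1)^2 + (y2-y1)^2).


dx = -5.7 + 34.4 = 28.7
dy = -39.3 - 48.5 = -87.8
d = sqrt(823.69 + 7708.84) = sqrt(8532.53) = 92.3717

92.3717


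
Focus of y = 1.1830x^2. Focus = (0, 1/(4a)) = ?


a = 1.1830
4a = 4.7320
focus = (0, 1/4.7320) = (0, 0.2113)

Focus = (0, 0.2113)


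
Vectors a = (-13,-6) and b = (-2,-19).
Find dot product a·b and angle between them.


a·b = -13*(-2) - 6*(-19) = 26 + 114 = 140
|a| = sqrt(169+36) = 14.3178
|b| = sqrt(4+361) = 19.1050
cos(theta) = 140/(sqrt(205)*sqrt(365)) = 140/sqrt(74825) = 0.511805
theta = arccos(140/sqrt(74825)) = 59.2159 degrees

a·b = 140, theta = 59.2159 deg


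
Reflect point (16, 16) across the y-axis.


Reflection rule for y-axis: (-x, y)
(16, 16) -> (-16, 16)

(-16, 16)


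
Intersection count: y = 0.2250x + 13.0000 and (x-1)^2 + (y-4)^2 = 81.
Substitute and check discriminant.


Substitute y = 0.2250x + 13.0000: (x-1)^2 + (0.2250x+13.0000-4)^2 = 81
Expand to Ax^2 + Bx + C = 0, where b-k = 9
A = 1+m^2 = 1.050625
B = 2(m(b-k) - h) = 2(0.2250*9 - 1) = 2.05
C = h^2 + (b-k)^2 - r^2 = 1 + 81 - 81 = 1
disc = B^2-4AC = 4.2025 - 4.2025 = 0
disc = 0

1 intersection point (tangent)


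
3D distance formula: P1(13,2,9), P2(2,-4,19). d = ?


dx=-11, dy=-6, dz=10
d = sqrt(121+36+100) = sqrt(257) = 16.0312

16.0312


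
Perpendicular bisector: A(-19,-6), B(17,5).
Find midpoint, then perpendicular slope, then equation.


Midpoint = (-1, -0.5)
Slope of AB = dy/dx = 11/36 = 0.3056
Perp slope = -dx/dy = -36/11 = -3.2727
b = My - (perp slope)*Mx = -0.5 + (36*(-1))/11 = -0.5 - 3.2727 = -3.7727

y = -3.2727x - 3.7727


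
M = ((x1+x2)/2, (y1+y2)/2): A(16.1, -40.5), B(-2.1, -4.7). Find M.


Mx = (16.1 - 2.1)/2 = 14/2 = 7.0000
My = (-40.5 - 4.7)/2 = -45.2/2 = -22.6000

(7.0000, -22.6000)


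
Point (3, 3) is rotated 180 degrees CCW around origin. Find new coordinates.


cos(180) = -1, sin(180) = 0
x' = 3*(-1) - 3*0 = -3
y' = 3*0 + 3*(-1) = -3

(-3, -3)


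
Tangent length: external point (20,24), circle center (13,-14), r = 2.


d = sqrt((20-13)^2 + (24+ 14)^2) = sqrt(49+1444) = 38.6394
L = sqrt(1493.0000 - 4) = sqrt(1489.0000) = 38.5876

38.5876


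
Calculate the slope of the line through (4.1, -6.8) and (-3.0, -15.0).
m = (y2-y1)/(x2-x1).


dy = -15.0 + 6.8 = -8.2
dx = -3.0 - 4.1 = -7.1
m = -8.2/(-7.1) = 1.1549

m = 1.1549


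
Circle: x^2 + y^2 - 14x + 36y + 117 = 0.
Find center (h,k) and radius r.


h = -D/2 = 14/2 = 7
k = -E/2 = -36/2 = -18
r^2 = h^2 + k^2 - F = 49 + 324 - 117 = 256
r = 16

Center (7, -18), radius = 16


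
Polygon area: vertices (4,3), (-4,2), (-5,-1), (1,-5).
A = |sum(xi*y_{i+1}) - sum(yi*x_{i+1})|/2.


sum(xi*y_{i+1}) = 4*2 - 4*(-1) - 5*(-5) + 1*3 = 40
sum(yi*x_{i+1}) = 3*(-4) + 2*(-5) - 1*1 - 5*4 = -43
Area = |40 + 43|/2 = 83/2 = 41.5000

41.5000 sq units


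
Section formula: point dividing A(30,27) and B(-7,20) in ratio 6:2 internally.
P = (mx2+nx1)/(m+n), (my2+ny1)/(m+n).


Px = (6*(-7) + 2*30)/8 = 18/8 = 2.2500
Py = (6*20 + 2*27)/8 = 174/8 = 21.7500

P = (2.2500, 21.7500)
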